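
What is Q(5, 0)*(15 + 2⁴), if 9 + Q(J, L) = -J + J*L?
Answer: -434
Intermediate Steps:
Q(J, L) = -9 - J + J*L (Q(J, L) = -9 + (-J + J*L) = -9 - J + J*L)
Q(5, 0)*(15 + 2⁴) = (-9 - 1*5 + 5*0)*(15 + 2⁴) = (-9 - 5 + 0)*(15 + 16) = -14*31 = -434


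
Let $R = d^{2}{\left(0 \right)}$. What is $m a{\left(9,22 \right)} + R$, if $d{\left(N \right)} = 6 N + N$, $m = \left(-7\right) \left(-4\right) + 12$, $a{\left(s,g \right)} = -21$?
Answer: $-840$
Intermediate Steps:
$m = 40$ ($m = 28 + 12 = 40$)
$d{\left(N \right)} = 7 N$
$R = 0$ ($R = \left(7 \cdot 0\right)^{2} = 0^{2} = 0$)
$m a{\left(9,22 \right)} + R = 40 \left(-21\right) + 0 = -840 + 0 = -840$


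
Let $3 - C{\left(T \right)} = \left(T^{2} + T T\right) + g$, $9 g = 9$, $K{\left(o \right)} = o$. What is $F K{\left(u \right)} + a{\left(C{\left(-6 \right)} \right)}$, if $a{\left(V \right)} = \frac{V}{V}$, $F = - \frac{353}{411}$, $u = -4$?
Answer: $\frac{1823}{411} \approx 4.4355$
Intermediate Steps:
$g = 1$ ($g = \frac{1}{9} \cdot 9 = 1$)
$C{\left(T \right)} = 2 - 2 T^{2}$ ($C{\left(T \right)} = 3 - \left(\left(T^{2} + T T\right) + 1\right) = 3 - \left(\left(T^{2} + T^{2}\right) + 1\right) = 3 - \left(2 T^{2} + 1\right) = 3 - \left(1 + 2 T^{2}\right) = 2 - 2 T^{2}$)
$F = - \frac{353}{411}$ ($F = \left(-353\right) \frac{1}{411} = - \frac{353}{411} \approx -0.85888$)
$a{\left(V \right)} = 1$
$F K{\left(u \right)} + a{\left(C{\left(-6 \right)} \right)} = \left(- \frac{353}{411}\right) \left(-4\right) + 1 = \frac{1412}{411} + 1 = \frac{1823}{411}$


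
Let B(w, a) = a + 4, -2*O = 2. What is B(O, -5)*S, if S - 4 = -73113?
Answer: 73109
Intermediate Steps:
O = -1 (O = -½*2 = -1)
S = -73109 (S = 4 - 73113 = -73109)
B(w, a) = 4 + a
B(O, -5)*S = (4 - 5)*(-73109) = -1*(-73109) = 73109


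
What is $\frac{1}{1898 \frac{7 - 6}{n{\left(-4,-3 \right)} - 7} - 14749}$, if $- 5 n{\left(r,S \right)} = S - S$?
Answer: $- \frac{7}{105141} \approx -6.6577 \cdot 10^{-5}$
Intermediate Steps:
$n{\left(r,S \right)} = 0$ ($n{\left(r,S \right)} = - \frac{S - S}{5} = \left(- \frac{1}{5}\right) 0 = 0$)
$\frac{1}{1898 \frac{7 - 6}{n{\left(-4,-3 \right)} - 7} - 14749} = \frac{1}{1898 \frac{7 - 6}{0 - 7} - 14749} = \frac{1}{1898 \cdot 1 \frac{1}{-7} - 14749} = \frac{1}{1898 \cdot 1 \left(- \frac{1}{7}\right) - 14749} = \frac{1}{1898 \left(- \frac{1}{7}\right) - 14749} = \frac{1}{- \frac{1898}{7} - 14749} = \frac{1}{- \frac{105141}{7}} = - \frac{7}{105141}$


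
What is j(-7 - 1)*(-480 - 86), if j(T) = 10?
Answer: -5660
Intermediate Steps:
j(-7 - 1)*(-480 - 86) = 10*(-480 - 86) = 10*(-566) = -5660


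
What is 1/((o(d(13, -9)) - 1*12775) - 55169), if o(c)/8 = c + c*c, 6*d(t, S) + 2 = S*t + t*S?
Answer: -9/502936 ≈ -1.7895e-5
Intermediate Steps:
d(t, S) = -⅓ + S*t/3 (d(t, S) = -⅓ + (S*t + t*S)/6 = -⅓ + (S*t + S*t)/6 = -⅓ + (2*S*t)/6 = -⅓ + S*t/3)
o(c) = 8*c + 8*c² (o(c) = 8*(c + c*c) = 8*(c + c²) = 8*c + 8*c²)
1/((o(d(13, -9)) - 1*12775) - 55169) = 1/((8*(-⅓ + (⅓)*(-9)*13)*(1 + (-⅓ + (⅓)*(-9)*13)) - 1*12775) - 55169) = 1/((8*(-⅓ - 39)*(1 + (-⅓ - 39)) - 12775) - 55169) = 1/((8*(-118/3)*(1 - 118/3) - 12775) - 55169) = 1/((8*(-118/3)*(-115/3) - 12775) - 55169) = 1/((108560/9 - 12775) - 55169) = 1/(-6415/9 - 55169) = 1/(-502936/9) = -9/502936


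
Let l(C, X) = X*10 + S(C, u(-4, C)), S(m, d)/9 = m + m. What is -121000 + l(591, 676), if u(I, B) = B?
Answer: -103602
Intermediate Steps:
S(m, d) = 18*m (S(m, d) = 9*(m + m) = 9*(2*m) = 18*m)
l(C, X) = 10*X + 18*C (l(C, X) = X*10 + 18*C = 10*X + 18*C)
-121000 + l(591, 676) = -121000 + (10*676 + 18*591) = -121000 + (6760 + 10638) = -121000 + 17398 = -103602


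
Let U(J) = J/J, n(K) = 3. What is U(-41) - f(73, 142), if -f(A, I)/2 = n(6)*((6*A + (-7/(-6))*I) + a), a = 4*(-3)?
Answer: 3551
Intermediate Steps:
a = -12
U(J) = 1
f(A, I) = 72 - 36*A - 7*I (f(A, I) = -6*((6*A + (-7/(-6))*I) - 12) = -6*((6*A + (-7*(-⅙))*I) - 12) = -6*((6*A + 7*I/6) - 12) = -6*(-12 + 6*A + 7*I/6) = -2*(-36 + 18*A + 7*I/2) = 72 - 36*A - 7*I)
U(-41) - f(73, 142) = 1 - (72 - 36*73 - 7*142) = 1 - (72 - 2628 - 994) = 1 - 1*(-3550) = 1 + 3550 = 3551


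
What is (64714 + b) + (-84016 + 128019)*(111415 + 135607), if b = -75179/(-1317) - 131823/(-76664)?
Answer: 1097482889858218387/100966488 ≈ 1.0870e+10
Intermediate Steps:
b = 5937133747/100966488 (b = -75179*(-1/1317) - 131823*(-1/76664) = 75179/1317 + 131823/76664 = 5937133747/100966488 ≈ 58.803)
(64714 + b) + (-84016 + 128019)*(111415 + 135607) = (64714 + 5937133747/100966488) + (-84016 + 128019)*(111415 + 135607) = 6539882438179/100966488 + 44003*247022 = 6539882438179/100966488 + 10869709066 = 1097482889858218387/100966488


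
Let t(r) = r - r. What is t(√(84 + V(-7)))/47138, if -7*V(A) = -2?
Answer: 0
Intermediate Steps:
V(A) = 2/7 (V(A) = -⅐*(-2) = 2/7)
t(r) = 0
t(√(84 + V(-7)))/47138 = 0/47138 = 0*(1/47138) = 0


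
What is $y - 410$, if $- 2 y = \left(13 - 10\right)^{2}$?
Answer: $- \frac{829}{2} \approx -414.5$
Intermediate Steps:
$y = - \frac{9}{2}$ ($y = - \frac{\left(13 - 10\right)^{2}}{2} = - \frac{3^{2}}{2} = \left(- \frac{1}{2}\right) 9 = - \frac{9}{2} \approx -4.5$)
$y - 410 = - \frac{9}{2} - 410 = - \frac{829}{2}$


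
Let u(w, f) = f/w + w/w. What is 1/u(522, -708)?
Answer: -87/31 ≈ -2.8064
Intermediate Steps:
u(w, f) = 1 + f/w (u(w, f) = f/w + 1 = 1 + f/w)
1/u(522, -708) = 1/((-708 + 522)/522) = 1/((1/522)*(-186)) = 1/(-31/87) = -87/31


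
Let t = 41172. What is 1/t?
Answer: 1/41172 ≈ 2.4288e-5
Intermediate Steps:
1/t = 1/41172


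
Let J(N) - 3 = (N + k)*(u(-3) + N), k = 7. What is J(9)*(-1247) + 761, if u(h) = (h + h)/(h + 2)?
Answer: -302260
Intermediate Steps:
u(h) = 2*h/(2 + h) (u(h) = (2*h)/(2 + h) = 2*h/(2 + h))
J(N) = 3 + (6 + N)*(7 + N) (J(N) = 3 + (N + 7)*(2*(-3)/(2 - 3) + N) = 3 + (7 + N)*(2*(-3)/(-1) + N) = 3 + (7 + N)*(2*(-3)*(-1) + N) = 3 + (7 + N)*(6 + N) = 3 + (6 + N)*(7 + N))
J(9)*(-1247) + 761 = (45 + 9² + 13*9)*(-1247) + 761 = (45 + 81 + 117)*(-1247) + 761 = 243*(-1247) + 761 = -303021 + 761 = -302260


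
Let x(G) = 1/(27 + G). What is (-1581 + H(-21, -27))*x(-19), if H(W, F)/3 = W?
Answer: -411/2 ≈ -205.50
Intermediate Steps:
H(W, F) = 3*W
(-1581 + H(-21, -27))*x(-19) = (-1581 + 3*(-21))/(27 - 19) = (-1581 - 63)/8 = -1644*⅛ = -411/2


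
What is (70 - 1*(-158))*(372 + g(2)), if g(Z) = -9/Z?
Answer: 83790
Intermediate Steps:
(70 - 1*(-158))*(372 + g(2)) = (70 - 1*(-158))*(372 - 9/2) = (70 + 158)*(372 - 9*½) = 228*(372 - 9/2) = 228*(735/2) = 83790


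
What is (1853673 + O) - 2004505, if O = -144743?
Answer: -295575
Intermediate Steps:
(1853673 + O) - 2004505 = (1853673 - 144743) - 2004505 = 1708930 - 2004505 = -295575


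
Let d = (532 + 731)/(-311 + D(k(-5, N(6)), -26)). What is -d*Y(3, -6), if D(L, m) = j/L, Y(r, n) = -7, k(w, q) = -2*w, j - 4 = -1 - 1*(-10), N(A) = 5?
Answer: -88410/3097 ≈ -28.547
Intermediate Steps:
j = 13 (j = 4 + (-1 - 1*(-10)) = 4 + (-1 + 10) = 4 + 9 = 13)
D(L, m) = 13/L
d = -12630/3097 (d = (532 + 731)/(-311 + 13/((-2*(-5)))) = 1263/(-311 + 13/10) = 1263/(-3097/10) = 1263*(-10/3097) = -12630/3097 ≈ -4.0781)
-d*Y(3, -6) = -(-12630)*(-7)/3097 = -1*88410/3097 = -88410/3097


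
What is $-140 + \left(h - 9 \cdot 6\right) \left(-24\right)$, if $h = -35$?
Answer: $1996$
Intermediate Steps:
$-140 + \left(h - 9 \cdot 6\right) \left(-24\right) = -140 + \left(-35 - 9 \cdot 6\right) \left(-24\right) = -140 + \left(-35 - 54\right) \left(-24\right) = -140 - -2136 = -140 + 2136 = 1996$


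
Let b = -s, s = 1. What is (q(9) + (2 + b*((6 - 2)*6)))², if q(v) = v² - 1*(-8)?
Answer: 4489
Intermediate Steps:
b = -1 (b = -1*1 = -1)
q(v) = 8 + v² (q(v) = v² + 8 = 8 + v²)
(q(9) + (2 + b*((6 - 2)*6)))² = ((8 + 9²) + (2 - (6 - 2)*6))² = ((8 + 81) + (2 - 4*6))² = (89 + (2 - 1*24))² = (89 + (2 - 24))² = (89 - 22)² = 67² = 4489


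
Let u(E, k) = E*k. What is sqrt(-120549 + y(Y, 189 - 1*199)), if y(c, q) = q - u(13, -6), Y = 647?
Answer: I*sqrt(120481) ≈ 347.1*I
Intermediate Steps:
y(c, q) = 78 + q (y(c, q) = q - 13*(-6) = q - 1*(-78) = q + 78 = 78 + q)
sqrt(-120549 + y(Y, 189 - 1*199)) = sqrt(-120549 + (78 + (189 - 1*199))) = sqrt(-120549 + (78 + (189 - 199))) = sqrt(-120549 + (78 - 10)) = sqrt(-120549 + 68) = sqrt(-120481) = I*sqrt(120481)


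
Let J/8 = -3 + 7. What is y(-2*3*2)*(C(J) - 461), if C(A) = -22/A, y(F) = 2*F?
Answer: 22161/2 ≈ 11081.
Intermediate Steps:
J = 32 (J = 8*(-3 + 7) = 8*4 = 32)
y(-2*3*2)*(C(J) - 461) = (2*(-2*3*2))*(-22/32 - 461) = (2*(-6*2))*(-22*1/32 - 461) = (2*(-12))*(-11/16 - 461) = -24*(-7387/16) = 22161/2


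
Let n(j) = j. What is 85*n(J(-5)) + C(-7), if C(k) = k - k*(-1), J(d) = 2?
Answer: 156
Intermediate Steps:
C(k) = 2*k (C(k) = k - (-1)*k = k + k = 2*k)
85*n(J(-5)) + C(-7) = 85*2 + 2*(-7) = 170 - 14 = 156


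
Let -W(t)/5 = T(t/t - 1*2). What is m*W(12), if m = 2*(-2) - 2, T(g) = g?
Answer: -30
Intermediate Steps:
W(t) = 5 (W(t) = -5*(t/t - 1*2) = -5*(1 - 2) = -5*(-1) = 5)
m = -6 (m = -4 - 2 = -6)
m*W(12) = -6*5 = -30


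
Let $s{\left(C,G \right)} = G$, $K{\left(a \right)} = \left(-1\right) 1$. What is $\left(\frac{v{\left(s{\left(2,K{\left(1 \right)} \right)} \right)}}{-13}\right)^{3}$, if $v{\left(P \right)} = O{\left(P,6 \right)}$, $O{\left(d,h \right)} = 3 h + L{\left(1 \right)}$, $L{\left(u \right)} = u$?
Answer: $- \frac{6859}{2197} \approx -3.122$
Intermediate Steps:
$K{\left(a \right)} = -1$
$O{\left(d,h \right)} = 1 + 3 h$ ($O{\left(d,h \right)} = 3 h + 1 = 1 + 3 h$)
$v{\left(P \right)} = 19$ ($v{\left(P \right)} = 1 + 3 \cdot 6 = 1 + 18 = 19$)
$\left(\frac{v{\left(s{\left(2,K{\left(1 \right)} \right)} \right)}}{-13}\right)^{3} = \left(\frac{19}{-13}\right)^{3} = \left(19 \left(- \frac{1}{13}\right)\right)^{3} = \left(- \frac{19}{13}\right)^{3} = - \frac{6859}{2197}$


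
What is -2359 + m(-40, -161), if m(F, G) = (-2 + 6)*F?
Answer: -2519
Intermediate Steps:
m(F, G) = 4*F
-2359 + m(-40, -161) = -2359 + 4*(-40) = -2359 - 160 = -2519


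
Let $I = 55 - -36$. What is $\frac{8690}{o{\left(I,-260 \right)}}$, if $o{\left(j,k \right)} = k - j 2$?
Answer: $- \frac{4345}{221} \approx -19.661$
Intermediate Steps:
$I = 91$ ($I = 55 + 36 = 91$)
$o{\left(j,k \right)} = k - 2 j$
$\frac{8690}{o{\left(I,-260 \right)}} = \frac{8690}{-260 - 182} = \frac{8690}{-442} = 8690 \left(- \frac{1}{442}\right) = - \frac{4345}{221}$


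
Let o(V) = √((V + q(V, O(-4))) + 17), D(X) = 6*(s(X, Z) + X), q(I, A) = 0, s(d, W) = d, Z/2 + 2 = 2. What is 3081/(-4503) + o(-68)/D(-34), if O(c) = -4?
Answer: -13/19 - I*√51/408 ≈ -0.68421 - 0.017503*I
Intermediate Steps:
Z = 0 (Z = -4 + 2*2 = -4 + 4 = 0)
D(X) = 12*X (D(X) = 6*(X + X) = 6*(2*X) = 12*X)
o(V) = √(17 + V) (o(V) = √((V + 0) + 17) = √(V + 17) = √(17 + V))
3081/(-4503) + o(-68)/D(-34) = 3081/(-4503) + √(17 - 68)/((12*(-34))) = 3081*(-1/4503) + √(-51)/(-408) = -13/19 + (I*√51)*(-1/408) = -13/19 - I*√51/408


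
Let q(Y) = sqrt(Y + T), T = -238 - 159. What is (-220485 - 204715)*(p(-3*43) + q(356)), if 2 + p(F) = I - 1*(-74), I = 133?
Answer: -87166000 - 425200*I*sqrt(41) ≈ -8.7166e+7 - 2.7226e+6*I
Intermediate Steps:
T = -397
q(Y) = sqrt(-397 + Y) (q(Y) = sqrt(Y - 397) = sqrt(-397 + Y))
p(F) = 205 (p(F) = -2 + (133 - 1*(-74)) = -2 + (133 + 74) = -2 + 207 = 205)
(-220485 - 204715)*(p(-3*43) + q(356)) = (-220485 - 204715)*(205 + sqrt(-397 + 356)) = -425200*(205 + sqrt(-41)) = -425200*(205 + I*sqrt(41)) = -87166000 - 425200*I*sqrt(41)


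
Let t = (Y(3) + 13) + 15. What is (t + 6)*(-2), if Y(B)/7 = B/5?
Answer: -382/5 ≈ -76.400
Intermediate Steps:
Y(B) = 7*B/5 (Y(B) = 7*(B/5) = 7*B/5)
t = 161/5 (t = ((7/5)*3 + 13) + 15 = (21/5 + 13) + 15 = 86/5 + 15 = 161/5 ≈ 32.200)
(t + 6)*(-2) = (161/5 + 6)*(-2) = (191/5)*(-2) = -382/5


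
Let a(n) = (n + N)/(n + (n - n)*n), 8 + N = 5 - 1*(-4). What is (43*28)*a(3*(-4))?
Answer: 3311/3 ≈ 1103.7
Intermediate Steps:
N = 1 (N = -8 + (5 - 1*(-4)) = -8 + (5 + 4) = -8 + 9 = 1)
a(n) = (1 + n)/n (a(n) = (n + 1)/(n + (n - n)*n) = (1 + n)/(n + 0*n) = (1 + n)/(n + 0) = (1 + n)/n)
(43*28)*a(3*(-4)) = (43*28)*((1 + 3*(-4))/((3*(-4)))) = 1204*((1 - 12)/(-12)) = 1204*(-1/12*(-11)) = 1204*(11/12) = 3311/3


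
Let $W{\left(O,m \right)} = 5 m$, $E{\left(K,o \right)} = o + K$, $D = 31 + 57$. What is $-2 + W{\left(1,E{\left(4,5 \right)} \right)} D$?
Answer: $3958$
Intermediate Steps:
$D = 88$
$E{\left(K,o \right)} = K + o$
$-2 + W{\left(1,E{\left(4,5 \right)} \right)} D = -2 + 5 \left(4 + 5\right) 88 = -2 + 5 \cdot 9 \cdot 88 = -2 + 45 \cdot 88 = -2 + 3960 = 3958$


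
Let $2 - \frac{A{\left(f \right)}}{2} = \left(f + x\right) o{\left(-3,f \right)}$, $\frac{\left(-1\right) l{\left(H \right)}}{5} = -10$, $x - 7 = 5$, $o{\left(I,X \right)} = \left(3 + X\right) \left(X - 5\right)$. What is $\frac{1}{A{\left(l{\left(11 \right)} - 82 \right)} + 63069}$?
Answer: $\frac{1}{105993} \approx 9.4346 \cdot 10^{-6}$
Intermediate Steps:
$o{\left(I,X \right)} = \left(-5 + X\right) \left(3 + X\right)$ ($o{\left(I,X \right)} = \left(3 + X\right) \left(-5 + X\right) = \left(-5 + X\right) \left(3 + X\right)$)
$x = 12$ ($x = 7 + 5 = 12$)
$l{\left(H \right)} = 50$ ($l{\left(H \right)} = \left(-5\right) \left(-10\right) = 50$)
$A{\left(f \right)} = 4 - 2 \left(12 + f\right) \left(-15 + f^{2} - 2 f\right)$ ($A{\left(f \right)} = 4 - 2 \left(f + 12\right) \left(-15 + f^{2} - 2 f\right) = 4 - 2 \left(12 + f\right) \left(-15 + f^{2} - 2 f\right)$)
$\frac{1}{A{\left(l{\left(11 \right)} - 82 \right)} + 63069} = \frac{1}{\left(364 - 20 \left(50 - 82\right)^{2} - 2 \left(50 - 82\right)^{3} + 78 \left(50 - 82\right)\right) + 63069} = \frac{1}{\left(364 - 20 \left(-32\right)^{2} - 2 \left(-32\right)^{3} + 78 \left(-32\right)\right) + 63069} = \frac{1}{\left(364 - 20480 - -65536 - 2496\right) + 63069} = \frac{1}{\left(364 - 20480 + 65536 - 2496\right) + 63069} = \frac{1}{42924 + 63069} = \frac{1}{105993}$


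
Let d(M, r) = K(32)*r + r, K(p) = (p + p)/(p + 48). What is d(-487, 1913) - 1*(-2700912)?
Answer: 13521777/5 ≈ 2.7044e+6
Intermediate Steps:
K(p) = 2*p/(48 + p) (K(p) = (2*p)/(48 + p) = 2*p/(48 + p))
d(M, r) = 9*r/5 (d(M, r) = (2*32/(48 + 32))*r + r = (2*32/80)*r + r = (2*32*(1/80))*r + r = 4*r/5 + r = 9*r/5)
d(-487, 1913) - 1*(-2700912) = (9/5)*1913 - 1*(-2700912) = 17217/5 + 2700912 = 13521777/5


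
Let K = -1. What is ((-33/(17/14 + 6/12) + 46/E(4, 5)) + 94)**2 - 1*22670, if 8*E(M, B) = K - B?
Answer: -3238559/144 ≈ -22490.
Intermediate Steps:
E(M, B) = -1/8 - B/8 (E(M, B) = (-1 - B)/8 = -1/8 - B/8)
((-33/(17/14 + 6/12) + 46/E(4, 5)) + 94)**2 - 1*22670 = ((-33/(17/14 + 6/12) + 46/(-1/8 - 1/8*5)) + 94)**2 - 1*22670 = ((-33/(17*(1/14) + 6*(1/12)) + 46/(-1/8 - 5/8)) + 94)**2 - 22670 = ((-33/(17/14 + 1/2) + 46/(-3/4)) + 94)**2 - 22670 = ((-33/12/7 + 46*(-4/3)) + 94)**2 - 22670 = ((-33*7/12 - 184/3) + 94)**2 - 22670 = ((-77/4 - 184/3) + 94)**2 - 22670 = (-967/12 + 94)**2 - 22670 = (161/12)**2 - 22670 = 25921/144 - 22670 = -3238559/144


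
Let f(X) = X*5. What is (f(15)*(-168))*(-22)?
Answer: 277200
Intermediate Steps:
f(X) = 5*X
(f(15)*(-168))*(-22) = ((5*15)*(-168))*(-22) = (75*(-168))*(-22) = -12600*(-22) = 277200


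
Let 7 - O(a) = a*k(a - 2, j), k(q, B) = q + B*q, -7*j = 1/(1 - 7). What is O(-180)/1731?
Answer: -33533/1731 ≈ -19.372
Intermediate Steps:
j = 1/42 (j = -1/(7*(1 - 7)) = -⅐/(-6) = -⅐*(-⅙) = 1/42 ≈ 0.023810)
O(a) = 7 - a*(-43/21 + 43*a/42) (O(a) = 7 - a*(a - 2)*(1 + 1/42) = 7 - a*(-2 + a)*(43/42) = 7 - a*(-43/21 + 43*a/42))
O(-180)/1731 = (7 - 43/42*(-180)*(-2 - 180))/1731 = (7 - 43/42*(-180)*(-182))*(1/1731) = (7 - 33540)*(1/1731) = -33533*1/1731 = -33533/1731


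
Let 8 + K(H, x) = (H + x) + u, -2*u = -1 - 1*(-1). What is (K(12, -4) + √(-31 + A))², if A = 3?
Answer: -28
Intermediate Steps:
u = 0 (u = -(-1 - 1*(-1))/2 = -(-1 + 1)/2 = -½*0 = 0)
K(H, x) = -8 + H + x (K(H, x) = -8 + ((H + x) + 0) = -8 + (H + x) = -8 + H + x)
(K(12, -4) + √(-31 + A))² = ((-8 + 12 - 4) + √(-31 + 3))² = (0 + √(-28))² = (0 + 2*I*√7)² = (2*I*√7)² = -28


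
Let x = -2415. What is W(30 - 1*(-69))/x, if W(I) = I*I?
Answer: -3267/805 ≈ -4.0584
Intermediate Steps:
W(I) = I²
W(30 - 1*(-69))/x = (30 - 1*(-69))²/(-2415) = (30 + 69)²*(-1/2415) = 99²*(-1/2415) = 9801*(-1/2415) = -3267/805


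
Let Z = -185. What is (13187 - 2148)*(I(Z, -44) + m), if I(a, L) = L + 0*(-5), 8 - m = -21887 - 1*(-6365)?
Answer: 170949954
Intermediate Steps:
m = 15530 (m = 8 - (-21887 - 1*(-6365)) = 8 - (-21887 + 6365) = 8 - 1*(-15522) = 8 + 15522 = 15530)
I(a, L) = L (I(a, L) = L + 0 = L)
(13187 - 2148)*(I(Z, -44) + m) = (13187 - 2148)*(-44 + 15530) = 11039*15486 = 170949954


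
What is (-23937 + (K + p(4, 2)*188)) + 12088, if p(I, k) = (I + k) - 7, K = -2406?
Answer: -14443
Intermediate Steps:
p(I, k) = -7 + I + k
(-23937 + (K + p(4, 2)*188)) + 12088 = (-23937 + (-2406 + (-7 + 4 + 2)*188)) + 12088 = (-23937 + (-2406 - 1*188)) + 12088 = (-23937 + (-2406 - 188)) + 12088 = (-23937 - 2594) + 12088 = -26531 + 12088 = -14443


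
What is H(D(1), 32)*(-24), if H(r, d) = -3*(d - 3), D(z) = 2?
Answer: 2088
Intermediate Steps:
H(r, d) = 9 - 3*d (H(r, d) = -3*(-3 + d) = 9 - 3*d)
H(D(1), 32)*(-24) = (9 - 3*32)*(-24) = (9 - 96)*(-24) = -87*(-24) = 2088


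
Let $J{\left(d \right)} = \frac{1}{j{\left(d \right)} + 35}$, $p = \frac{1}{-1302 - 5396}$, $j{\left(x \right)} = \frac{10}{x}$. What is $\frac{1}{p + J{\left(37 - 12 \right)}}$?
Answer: $\frac{1185546}{33313} \approx 35.588$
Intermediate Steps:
$p = - \frac{1}{6698}$ ($p = \frac{1}{-6698} = - \frac{1}{6698} \approx -0.0001493$)
$J{\left(d \right)} = \frac{1}{35 + \frac{10}{d}}$ ($J{\left(d \right)} = \frac{1}{\frac{10}{d} + 35} = \frac{1}{35 + \frac{10}{d}}$)
$\frac{1}{p + J{\left(37 - 12 \right)}} = \frac{1}{- \frac{1}{6698} + \frac{37 - 12}{5 \left(2 + 7 \left(37 - 12\right)\right)}} = \frac{1}{- \frac{1}{6698} + \frac{1}{5} \cdot 25 \frac{1}{2 + 7 \cdot 25}} = \frac{1}{- \frac{1}{6698} + \frac{1}{5} \cdot 25 \frac{1}{2 + 175}} = \frac{1}{- \frac{1}{6698} + \frac{1}{5} \cdot 25 \cdot \frac{1}{177}} = \frac{1}{- \frac{1}{6698} + \frac{5}{177}} = \frac{1}{\frac{33313}{1185546}} = \frac{1185546}{33313}$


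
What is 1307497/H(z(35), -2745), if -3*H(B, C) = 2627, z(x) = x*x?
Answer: -3922491/2627 ≈ -1493.1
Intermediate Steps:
z(x) = x²
H(B, C) = -2627/3 (H(B, C) = -⅓*2627 = -2627/3)
1307497/H(z(35), -2745) = 1307497/(-2627/3) = 1307497*(-3/2627) = -3922491/2627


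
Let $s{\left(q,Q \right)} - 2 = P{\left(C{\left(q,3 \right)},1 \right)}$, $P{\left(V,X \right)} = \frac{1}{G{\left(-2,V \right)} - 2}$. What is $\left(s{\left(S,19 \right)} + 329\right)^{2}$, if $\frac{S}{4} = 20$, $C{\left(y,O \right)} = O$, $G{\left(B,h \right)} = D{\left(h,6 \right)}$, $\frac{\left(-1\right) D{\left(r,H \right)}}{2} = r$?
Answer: $\frac{7006609}{64} \approx 1.0948 \cdot 10^{5}$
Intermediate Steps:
$D{\left(r,H \right)} = - 2 r$
$G{\left(B,h \right)} = - 2 h$
$P{\left(V,X \right)} = \frac{1}{-2 - 2 V}$ ($P{\left(V,X \right)} = \frac{1}{- 2 V - 2} = \frac{1}{-2 - 2 V}$)
$S = 80$ ($S = 4 \cdot 20 = 80$)
$s{\left(q,Q \right)} = \frac{15}{8}$ ($s{\left(q,Q \right)} = 2 - \frac{1}{2 + 2 \cdot 3} = 2 - \frac{1}{2 + 6} = 2 - \frac{1}{8} = \frac{15}{8}$)
$\left(s{\left(S,19 \right)} + 329\right)^{2} = \left(\frac{15}{8} + 329\right)^{2} = \left(\frac{2647}{8}\right)^{2} = \frac{7006609}{64}$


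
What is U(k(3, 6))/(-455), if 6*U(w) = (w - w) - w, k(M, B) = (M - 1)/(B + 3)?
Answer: 1/12285 ≈ 8.1400e-5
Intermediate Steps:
k(M, B) = (-1 + M)/(3 + B)
U(w) = -w/6 (U(w) = ((w - w) - w)/6 = (0 - w)/6 = (-w)/6 = -w/6)
U(k(3, 6))/(-455) = -(-1 + 3)/(6*(3 + 6))/(-455) = -2/(6*9)*(-1/455) = -2/54*(-1/455) = -⅙*2/9*(-1/455) = -1/27*(-1/455) = 1/12285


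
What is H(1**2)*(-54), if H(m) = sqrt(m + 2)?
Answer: -54*sqrt(3) ≈ -93.531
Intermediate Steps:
H(m) = sqrt(2 + m)
H(1**2)*(-54) = sqrt(2 + 1**2)*(-54) = sqrt(2 + 1)*(-54) = sqrt(3)*(-54) = -54*sqrt(3)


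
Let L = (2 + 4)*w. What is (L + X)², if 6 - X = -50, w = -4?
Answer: 1024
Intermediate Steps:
X = 56 (X = 6 - 1*(-50) = 6 + 50 = 56)
L = -24 (L = (2 + 4)*(-4) = 6*(-4) = -24)
(L + X)² = (-24 + 56)² = 32² = 1024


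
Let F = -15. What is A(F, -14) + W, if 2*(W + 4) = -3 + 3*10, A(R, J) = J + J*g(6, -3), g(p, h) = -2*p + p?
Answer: 159/2 ≈ 79.500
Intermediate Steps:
g(p, h) = -p
A(R, J) = -5*J (A(R, J) = J + J*(-1*6) = J + J*(-6) = J - 6*J = -5*J)
W = 19/2 (W = -4 + (-3 + 3*10)/2 = -4 + (-3 + 30)/2 = -4 + (½)*27 = -4 + 27/2 = 19/2 ≈ 9.5000)
A(F, -14) + W = -5*(-14) + 19/2 = 70 + 19/2 = 159/2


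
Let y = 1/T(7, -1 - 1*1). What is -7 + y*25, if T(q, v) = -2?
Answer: -39/2 ≈ -19.500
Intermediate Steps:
y = -½ (y = 1/(-2) = -½ ≈ -0.50000)
-7 + y*25 = -7 - ½*25 = -7 - 25/2 = -39/2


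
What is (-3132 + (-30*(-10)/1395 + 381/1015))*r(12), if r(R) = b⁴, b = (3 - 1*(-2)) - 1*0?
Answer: -36948675875/18879 ≈ -1.9571e+6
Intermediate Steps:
b = 5 (b = (3 + 2) + 0 = 5 + 0 = 5)
r(R) = 625 (r(R) = 5⁴ = 625)
(-3132 + (-30*(-10)/1395 + 381/1015))*r(12) = (-3132 + (-30*(-10)/1395 + 381/1015))*625 = (-3132 + (300*(1/1395) + 381*(1/1015)))*625 = (-3132 + (20/93 + 381/1015))*625 = (-3132 + 55733/94395)*625 = -295589407/94395*625 = -36948675875/18879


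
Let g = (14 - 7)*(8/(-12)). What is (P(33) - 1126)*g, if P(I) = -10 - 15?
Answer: 16114/3 ≈ 5371.3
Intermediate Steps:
P(I) = -25
g = -14/3 (g = 7*(8*(-1/12)) = 7*(-2/3) = -14/3 ≈ -4.6667)
(P(33) - 1126)*g = (-25 - 1126)*(-14/3) = -1151*(-14/3) = 16114/3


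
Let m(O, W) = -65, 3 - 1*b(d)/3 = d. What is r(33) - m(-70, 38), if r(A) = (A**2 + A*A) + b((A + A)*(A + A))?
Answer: -10816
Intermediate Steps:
b(d) = 9 - 3*d
r(A) = 9 - 10*A**2 (r(A) = (A**2 + A*A) + (9 - 3*(A + A)*(A + A)) = (A**2 + A**2) + (9 - 3*2*A*2*A) = 2*A**2 + (9 - 12*A**2) = 9 - 10*A**2)
r(33) - m(-70, 38) = (9 - 10*33**2) - 1*(-65) = (9 - 10*1089) + 65 = (9 - 10890) + 65 = -10881 + 65 = -10816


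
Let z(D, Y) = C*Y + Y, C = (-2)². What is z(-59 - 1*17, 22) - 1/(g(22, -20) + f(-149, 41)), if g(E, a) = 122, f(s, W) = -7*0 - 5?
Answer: 12869/117 ≈ 109.99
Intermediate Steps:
f(s, W) = -5 (f(s, W) = 0 - 5 = -5)
C = 4
z(D, Y) = 5*Y (z(D, Y) = 4*Y + Y = 5*Y)
z(-59 - 1*17, 22) - 1/(g(22, -20) + f(-149, 41)) = 5*22 - 1/(122 - 5) = 110 - 1/117 = 12869/117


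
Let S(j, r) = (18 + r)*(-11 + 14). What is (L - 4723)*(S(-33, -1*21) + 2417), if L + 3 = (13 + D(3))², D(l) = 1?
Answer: -10908240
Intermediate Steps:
S(j, r) = 54 + 3*r (S(j, r) = (18 + r)*3 = 54 + 3*r)
L = 193 (L = -3 + (13 + 1)² = -3 + 14² = -3 + 196 = 193)
(L - 4723)*(S(-33, -1*21) + 2417) = (193 - 4723)*((54 + 3*(-1*21)) + 2417) = -4530*((54 + 3*(-21)) + 2417) = -4530*((54 - 63) + 2417) = -4530*(-9 + 2417) = -4530*2408 = -10908240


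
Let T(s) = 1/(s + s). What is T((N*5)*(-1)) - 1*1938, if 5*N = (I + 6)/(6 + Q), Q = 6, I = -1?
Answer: -9696/5 ≈ -1939.2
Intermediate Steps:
N = 1/12 (N = ((-1 + 6)/(6 + 6))/5 = (5/12)/5 = (5*(1/12))/5 = (⅕)*(5/12) = 1/12 ≈ 0.083333)
T(s) = 1/(2*s)
T((N*5)*(-1)) - 1*1938 = 1/(2*((((1/12)*5)*(-1)))) - 1*1938 = 1/(2*(((5/12)*(-1)))) - 1938 = 1/(2*(-5/12)) - 1938 = (½)*(-12/5) - 1938 = -6/5 - 1938 = -9696/5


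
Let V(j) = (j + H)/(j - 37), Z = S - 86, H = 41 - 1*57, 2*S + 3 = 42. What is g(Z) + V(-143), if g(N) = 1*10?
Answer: 653/60 ≈ 10.883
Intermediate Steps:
S = 39/2 (S = -3/2 + (½)*42 = -3/2 + 21 = 39/2 ≈ 19.500)
H = -16 (H = 41 - 57 = -16)
Z = -133/2 (Z = 39/2 - 86 = -133/2 ≈ -66.500)
g(N) = 10
V(j) = (-16 + j)/(-37 + j) (V(j) = (j - 16)/(j - 37) = (-16 + j)/(-37 + j))
g(Z) + V(-143) = 10 + (-16 - 143)/(-37 - 143) = 10 - 159/(-180) = 10 - 1/180*(-159) = 10 + 53/60 = 653/60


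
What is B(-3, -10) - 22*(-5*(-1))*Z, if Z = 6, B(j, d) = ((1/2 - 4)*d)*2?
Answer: -590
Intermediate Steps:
B(j, d) = -7*d (B(j, d) = ((½ - 4)*d)*2 = -7*d/2*2 = -7*d)
B(-3, -10) - 22*(-5*(-1))*Z = -7*(-10) - 22*(-5*(-1))*6 = 70 - 110*6 = 70 - 22*30 = 70 - 660 = -590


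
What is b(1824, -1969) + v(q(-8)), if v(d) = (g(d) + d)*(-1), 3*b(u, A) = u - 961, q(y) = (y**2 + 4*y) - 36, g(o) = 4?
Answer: 863/3 ≈ 287.67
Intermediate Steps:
q(y) = -36 + y**2 + 4*y
b(u, A) = -961/3 + u/3 (b(u, A) = (u - 961)/3 = (-961 + u)/3 = -961/3 + u/3)
v(d) = -4 - d (v(d) = (4 + d)*(-1) = -4 - d)
b(1824, -1969) + v(q(-8)) = (-961/3 + (1/3)*1824) + (-4 - (-36 + (-8)**2 + 4*(-8))) = (-961/3 + 608) + (-4 - (-36 + 64 - 32)) = 863/3 + (-4 - 1*(-4)) = 863/3 + (-4 + 4) = 863/3 + 0 = 863/3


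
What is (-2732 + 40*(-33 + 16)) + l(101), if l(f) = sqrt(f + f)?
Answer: -3412 + sqrt(202) ≈ -3397.8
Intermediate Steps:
l(f) = sqrt(2)*sqrt(f) (l(f) = sqrt(2*f) = sqrt(2)*sqrt(f))
(-2732 + 40*(-33 + 16)) + l(101) = (-2732 + 40*(-33 + 16)) + sqrt(2)*sqrt(101) = (-2732 + 40*(-17)) + sqrt(202) = (-2732 - 680) + sqrt(202) = -3412 + sqrt(202)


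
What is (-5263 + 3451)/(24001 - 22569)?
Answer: -453/358 ≈ -1.2654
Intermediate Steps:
(-5263 + 3451)/(24001 - 22569) = -1812/1432 = -1812*1/1432 = -453/358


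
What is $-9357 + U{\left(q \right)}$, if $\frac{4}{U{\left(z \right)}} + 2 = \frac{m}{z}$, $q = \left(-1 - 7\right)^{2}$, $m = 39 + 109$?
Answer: $- \frac{46721}{5} \approx -9344.2$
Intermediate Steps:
$m = 148$
$q = 64$ ($q = \left(-8\right)^{2} = 64$)
$U{\left(z \right)} = \frac{4}{-2 + \frac{148}{z}}$
$-9357 + U{\left(q \right)} = -9357 - \frac{128}{-74 + 64} = -9357 - \frac{128}{-10} = -9357 - 128 \left(- \frac{1}{10}\right) = -9357 + \frac{64}{5} = - \frac{46721}{5}$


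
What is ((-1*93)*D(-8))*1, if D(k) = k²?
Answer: -5952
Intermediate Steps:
((-1*93)*D(-8))*1 = (-1*93*(-8)²)*1 = -93*64*1 = -5952*1 = -5952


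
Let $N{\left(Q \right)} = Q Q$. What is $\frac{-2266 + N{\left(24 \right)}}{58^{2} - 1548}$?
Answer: $- \frac{845}{908} \approx -0.93062$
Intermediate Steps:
$N{\left(Q \right)} = Q^{2}$
$\frac{-2266 + N{\left(24 \right)}}{58^{2} - 1548} = \frac{-2266 + 24^{2}}{58^{2} - 1548} = \frac{-2266 + 576}{3364 - 1548} = - \frac{1690}{1816} = \left(-1690\right) \frac{1}{1816} = - \frac{845}{908}$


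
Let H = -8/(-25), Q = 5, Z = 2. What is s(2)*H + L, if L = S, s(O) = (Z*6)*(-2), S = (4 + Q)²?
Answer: 1833/25 ≈ 73.320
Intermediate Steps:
H = 8/25 (H = -8*(-1/25) = 8/25 ≈ 0.32000)
S = 81 (S = (4 + 5)² = 9² = 81)
s(O) = -24 (s(O) = (2*6)*(-2) = 12*(-2) = -24)
L = 81
s(2)*H + L = -24*8/25 + 81 = -192/25 + 81 = 1833/25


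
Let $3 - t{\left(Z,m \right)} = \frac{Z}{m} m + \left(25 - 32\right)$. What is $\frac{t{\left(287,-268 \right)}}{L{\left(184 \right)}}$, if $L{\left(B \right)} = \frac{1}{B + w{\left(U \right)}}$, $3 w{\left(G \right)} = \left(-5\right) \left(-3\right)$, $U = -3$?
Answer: $-52353$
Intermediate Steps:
$w{\left(G \right)} = 5$ ($w{\left(G \right)} = \frac{\left(-5\right) \left(-3\right)}{3} = \frac{1}{3} \cdot 15 = 5$)
$L{\left(B \right)} = \frac{1}{5 + B}$ ($L{\left(B \right)} = \frac{1}{B + 5} = \frac{1}{5 + B}$)
$t{\left(Z,m \right)} = 10 - Z$ ($t{\left(Z,m \right)} = 3 - \left(\frac{Z}{m} m + \left(25 - 32\right)\right) = 3 - \left(\frac{Z}{m} m - 7\right) = 3 - \left(Z - 7\right) = 3 - \left(-7 + Z\right) = 10 - Z$)
$\frac{t{\left(287,-268 \right)}}{L{\left(184 \right)}} = \frac{10 - 287}{\frac{1}{5 + 184}} = \frac{10 - 287}{\frac{1}{189}} = - 277 \frac{1}{\frac{1}{189}} = \left(-277\right) 189 = -52353$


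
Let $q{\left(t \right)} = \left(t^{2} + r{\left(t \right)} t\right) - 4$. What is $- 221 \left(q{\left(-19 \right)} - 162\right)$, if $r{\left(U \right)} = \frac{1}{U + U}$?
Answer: $- \frac{86411}{2} \approx -43206.0$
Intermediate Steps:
$r{\left(U \right)} = \frac{1}{2 U}$
$q{\left(t \right)} = - \frac{7}{2} + t^{2}$ ($q{\left(t \right)} = \left(t^{2} + \frac{1}{2 t} t\right) - 4 = \left(t^{2} + \frac{1}{2}\right) - 4 = \left(\frac{1}{2} + t^{2}\right) - 4 = - \frac{7}{2} + t^{2}$)
$- 221 \left(q{\left(-19 \right)} - 162\right) = - 221 \left(\left(- \frac{7}{2} + \left(-19\right)^{2}\right) - 162\right) = - 221 \left(\left(- \frac{7}{2} + 361\right) - 162\right) = - 221 \left(\frac{715}{2} - 162\right) = \left(-221\right) \frac{391}{2} = - \frac{86411}{2}$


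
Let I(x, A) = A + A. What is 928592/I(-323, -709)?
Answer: -464296/709 ≈ -654.86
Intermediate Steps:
I(x, A) = 2*A
928592/I(-323, -709) = 928592/((2*(-709))) = 928592/(-1418) = 928592*(-1/1418) = -464296/709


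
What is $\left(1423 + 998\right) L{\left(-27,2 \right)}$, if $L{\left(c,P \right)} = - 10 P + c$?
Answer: $-113787$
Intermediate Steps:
$L{\left(c,P \right)} = c - 10 P$
$\left(1423 + 998\right) L{\left(-27,2 \right)} = \left(1423 + 998\right) \left(-27 - 20\right) = 2421 \left(-27 - 20\right) = 2421 \left(-47\right) = -113787$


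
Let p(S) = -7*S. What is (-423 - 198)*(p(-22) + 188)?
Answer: -212382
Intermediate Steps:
p(S) = -7*S
(-423 - 198)*(p(-22) + 188) = (-423 - 198)*(-7*(-22) + 188) = -621*(154 + 188) = -621*342 = -212382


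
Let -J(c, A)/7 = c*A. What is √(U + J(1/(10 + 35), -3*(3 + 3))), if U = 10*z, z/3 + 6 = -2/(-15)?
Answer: I*√4330/5 ≈ 13.161*I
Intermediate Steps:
J(c, A) = -7*A*c (J(c, A) = -7*c*A = -7*A*c)
z = -88/5 (z = -18 + 3*(-2/(-15)) = -18 + 3*(-2*(-1/15)) = -18 + 3*(2/15) = -18 + ⅖ = -88/5 ≈ -17.600)
U = -176 (U = 10*(-88/5) = -176)
√(U + J(1/(10 + 35), -3*(3 + 3))) = √(-176 - 7*(-3*(3 + 3))/(10 + 35)) = √(-176 - 7*(-3*6)/45) = √(-176 - 7*(-18)*1/45) = √(-176 + 14/5) = √(-866/5) = I*√4330/5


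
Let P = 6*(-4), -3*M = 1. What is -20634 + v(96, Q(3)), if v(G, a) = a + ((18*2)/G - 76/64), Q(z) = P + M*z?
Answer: -330557/16 ≈ -20660.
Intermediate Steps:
M = -1/3 (M = -1/3*1 = -1/3 ≈ -0.33333)
P = -24
Q(z) = -24 - z/3
v(G, a) = -19/16 + a + 36/G (v(G, a) = a + (36/G - 76*1/64) = a + (36/G - 19/16) = a + (-19/16 + 36/G) = -19/16 + a + 36/G)
-20634 + v(96, Q(3)) = -20634 + (-19/16 + (-24 - 1/3*3) + 36/96) = -20634 + (-19/16 + (-24 - 1) + 36*(1/96)) = -20634 + (-19/16 - 25 + 3/8) = -20634 - 413/16 = -330557/16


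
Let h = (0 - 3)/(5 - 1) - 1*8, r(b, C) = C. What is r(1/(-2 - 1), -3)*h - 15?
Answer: 45/4 ≈ 11.250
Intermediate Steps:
h = -35/4 (h = -3/4 - 8 = -3*¼ - 8 = -¾ - 8 = -35/4 ≈ -8.7500)
r(1/(-2 - 1), -3)*h - 15 = -3*(-35/4) - 15 = 105/4 - 15 = 45/4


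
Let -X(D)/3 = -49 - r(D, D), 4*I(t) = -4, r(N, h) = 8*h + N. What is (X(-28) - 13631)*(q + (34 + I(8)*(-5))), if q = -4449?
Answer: 62798400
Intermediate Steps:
r(N, h) = N + 8*h
I(t) = -1 (I(t) = (¼)*(-4) = -1)
X(D) = 147 + 27*D (X(D) = -3*(-49 - (D + 8*D)) = -3*(-49 - 9*D) = 147 + 27*D)
(X(-28) - 13631)*(q + (34 + I(8)*(-5))) = ((147 + 27*(-28)) - 13631)*(-4449 + (34 - 1*(-5))) = ((147 - 756) - 13631)*(-4449 + (34 + 5)) = (-609 - 13631)*(-4449 + 39) = -14240*(-4410) = 62798400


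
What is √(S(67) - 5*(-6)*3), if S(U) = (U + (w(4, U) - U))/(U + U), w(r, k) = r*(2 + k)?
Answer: 2*√103314/67 ≈ 9.5948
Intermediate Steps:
S(U) = (8 + 4*U)/(2*U) (S(U) = (U + (4*(2 + U) - U))/(U + U) = (U + ((8 + 4*U) - U))/((2*U)) = (U + (8 + 3*U))*(1/(2*U)) = (8 + 4*U)*(1/(2*U)) = (8 + 4*U)/(2*U))
√(S(67) - 5*(-6)*3) = √((2 + 4/67) - 5*(-6)*3) = √((2 + 4*(1/67)) + 30*3) = √((2 + 4/67) + 90) = √(138/67 + 90) = √(6168/67) = 2*√103314/67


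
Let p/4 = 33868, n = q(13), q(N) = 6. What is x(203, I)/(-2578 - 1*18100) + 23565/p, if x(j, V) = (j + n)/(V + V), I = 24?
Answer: 1460061607/8403870048 ≈ 0.17374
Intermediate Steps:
n = 6
x(j, V) = (6 + j)/(2*V) (x(j, V) = (j + 6)/(V + V) = (6 + j)/((2*V)) = (6 + j)*(1/(2*V)) = (6 + j)/(2*V))
p = 135472 (p = 4*33868 = 135472)
x(203, I)/(-2578 - 1*18100) + 23565/p = ((½)*(6 + 203)/24)/(-2578 - 1*18100) + 23565/135472 = ((½)*(1/24)*209)/(-2578 - 18100) + 23565*(1/135472) = (209/48)/(-20678) + 23565/135472 = (209/48)*(-1/20678) + 23565/135472 = -209/992544 + 23565/135472 = 1460061607/8403870048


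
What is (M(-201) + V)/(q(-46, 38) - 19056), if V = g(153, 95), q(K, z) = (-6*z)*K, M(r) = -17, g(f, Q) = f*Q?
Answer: -61/36 ≈ -1.6944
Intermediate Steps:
g(f, Q) = Q*f
q(K, z) = -6*K*z
V = 14535 (V = 95*153 = 14535)
(M(-201) + V)/(q(-46, 38) - 19056) = (-17 + 14535)/(-6*(-46)*38 - 19056) = 14518/(10488 - 19056) = 14518/(-8568) = 14518*(-1/8568) = -61/36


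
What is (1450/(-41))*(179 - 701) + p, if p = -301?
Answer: 744559/41 ≈ 18160.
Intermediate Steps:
(1450/(-41))*(179 - 701) + p = (1450/(-41))*(179 - 701) - 301 = (1450*(-1/41))*(-522) - 301 = -1450/41*(-522) - 301 = 756900/41 - 301 = 744559/41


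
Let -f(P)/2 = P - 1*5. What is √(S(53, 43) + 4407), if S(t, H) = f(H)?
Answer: √4331 ≈ 65.810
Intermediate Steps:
f(P) = 10 - 2*P (f(P) = -2*(P - 1*5) = -2*(P - 5) = -2*(-5 + P) = 10 - 2*P)
S(t, H) = 10 - 2*H
√(S(53, 43) + 4407) = √((10 - 2*43) + 4407) = √((10 - 86) + 4407) = √(-76 + 4407) = √4331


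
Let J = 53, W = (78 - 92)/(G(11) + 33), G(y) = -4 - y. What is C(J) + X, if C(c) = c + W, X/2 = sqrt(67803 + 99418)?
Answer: 470/9 + 2*sqrt(167221) ≈ 870.08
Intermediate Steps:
W = -7/9 (W = (78 - 92)/((-4 - 1*11) + 33) = -14/((-4 - 11) + 33) = -14/(-15 + 33) = -14/18 = -14*1/18 = -7/9 ≈ -0.77778)
X = 2*sqrt(167221) (X = 2*sqrt(67803 + 99418) = 2*sqrt(167221) ≈ 817.85)
C(c) = -7/9 + c (C(c) = c - 7/9 = -7/9 + c)
C(J) + X = (-7/9 + 53) + 2*sqrt(167221) = 470/9 + 2*sqrt(167221)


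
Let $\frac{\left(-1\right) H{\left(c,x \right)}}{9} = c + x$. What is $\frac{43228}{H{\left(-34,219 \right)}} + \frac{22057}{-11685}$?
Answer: $- \frac{36122939}{1297035} \approx -27.85$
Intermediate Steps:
$H{\left(c,x \right)} = - 9 c - 9 x$ ($H{\left(c,x \right)} = - 9 \left(c + x\right) = - 9 c - 9 x$)
$\frac{43228}{H{\left(-34,219 \right)}} + \frac{22057}{-11685} = \frac{43228}{\left(-9\right) \left(-34\right) - 1971} + \frac{22057}{-11685} = \frac{43228}{306 - 1971} + 22057 \left(- \frac{1}{11685}\right) = \frac{43228}{-1665} - \frac{22057}{11685} = 43228 \left(- \frac{1}{1665}\right) - \frac{22057}{11685} = - \frac{43228}{1665} - \frac{22057}{11685} = - \frac{36122939}{1297035}$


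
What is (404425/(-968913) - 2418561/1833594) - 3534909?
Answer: -2093365964600318447/592197687774 ≈ -3.5349e+6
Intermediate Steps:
(404425/(-968913) - 2418561/1833594) - 3534909 = (404425*(-1/968913) - 2418561*1/1833594) - 3534909 = (-404425/968913 - 806187/611198) - 3534909 = -1028308815881/592197687774 - 3534909 = -2093365964600318447/592197687774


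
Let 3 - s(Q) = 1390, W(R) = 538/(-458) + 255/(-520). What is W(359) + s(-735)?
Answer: -33072447/23816 ≈ -1388.7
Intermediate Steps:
W(R) = -39655/23816 (W(R) = 538*(-1/458) + 255*(-1/520) = -269/229 - 51/104 = -39655/23816)
s(Q) = -1387 (s(Q) = 3 - 1*1390 = 3 - 1390 = -1387)
W(359) + s(-735) = -39655/23816 - 1387 = -33072447/23816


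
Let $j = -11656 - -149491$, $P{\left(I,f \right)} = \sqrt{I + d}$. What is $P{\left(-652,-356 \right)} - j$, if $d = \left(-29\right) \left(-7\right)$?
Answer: $-137835 + i \sqrt{449} \approx -1.3784 \cdot 10^{5} + 21.19 i$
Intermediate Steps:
$d = 203$
$P{\left(I,f \right)} = \sqrt{203 + I}$ ($P{\left(I,f \right)} = \sqrt{I + 203} = \sqrt{203 + I}$)
$j = 137835$ ($j = -11656 + 149491 = 137835$)
$P{\left(-652,-356 \right)} - j = \sqrt{203 - 652} - 137835 = \sqrt{-449} - 137835 = i \sqrt{449} - 137835 = -137835 + i \sqrt{449}$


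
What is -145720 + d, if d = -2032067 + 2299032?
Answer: 121245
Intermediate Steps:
d = 266965
-145720 + d = -145720 + 266965 = 121245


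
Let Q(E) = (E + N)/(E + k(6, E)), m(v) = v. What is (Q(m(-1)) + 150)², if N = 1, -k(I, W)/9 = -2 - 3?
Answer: 22500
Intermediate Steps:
k(I, W) = 45 (k(I, W) = -9*(-2 - 3) = -9*(-5) = 45)
Q(E) = (1 + E)/(45 + E) (Q(E) = (E + 1)/(E + 45) = (1 + E)/(45 + E))
(Q(m(-1)) + 150)² = ((1 - 1)/(45 - 1) + 150)² = (0/44 + 150)² = ((1/44)*0 + 150)² = (0 + 150)² = 150² = 22500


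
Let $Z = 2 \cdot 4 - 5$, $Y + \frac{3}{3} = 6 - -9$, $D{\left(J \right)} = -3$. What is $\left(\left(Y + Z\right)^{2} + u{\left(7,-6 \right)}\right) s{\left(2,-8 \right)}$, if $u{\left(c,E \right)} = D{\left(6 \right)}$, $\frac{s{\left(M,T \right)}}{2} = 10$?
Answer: $5720$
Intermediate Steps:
$s{\left(M,T \right)} = 20$ ($s{\left(M,T \right)} = 2 \cdot 10 = 20$)
$Y = 14$ ($Y = -1 + \left(6 - -9\right) = -1 + \left(6 + 9\right) = -1 + 15 = 14$)
$Z = 3$ ($Z = 8 - 5 = 3$)
$u{\left(c,E \right)} = -3$
$\left(\left(Y + Z\right)^{2} + u{\left(7,-6 \right)}\right) s{\left(2,-8 \right)} = \left(\left(14 + 3\right)^{2} - 3\right) 20 = \left(17^{2} - 3\right) 20 = \left(289 - 3\right) 20 = 286 \cdot 20 = 5720$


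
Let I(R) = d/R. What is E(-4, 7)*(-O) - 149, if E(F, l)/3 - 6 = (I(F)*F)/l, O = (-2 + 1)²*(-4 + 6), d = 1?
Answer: -1301/7 ≈ -185.86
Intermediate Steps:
I(R) = 1/R
O = 2 (O = (-1)²*2 = 1*2 = 2)
E(F, l) = 18 + 3/l (E(F, l) = 18 + 3*((F/F)/l) = 18 + 3*(1/l) = 18 + 3/l)
E(-4, 7)*(-O) - 149 = (18 + 3/7)*(-1*2) - 149 = (18 + 3*(⅐))*(-2) - 149 = (18 + 3/7)*(-2) - 149 = (129/7)*(-2) - 149 = -258/7 - 149 = -1301/7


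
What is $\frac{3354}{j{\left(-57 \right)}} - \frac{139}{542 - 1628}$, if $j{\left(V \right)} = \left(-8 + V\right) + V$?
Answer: $- \frac{1812743}{66246} \approx -27.364$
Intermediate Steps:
$j{\left(V \right)} = -8 + 2 V$
$\frac{3354}{j{\left(-57 \right)}} - \frac{139}{542 - 1628} = \frac{3354}{-8 + 2 \left(-57\right)} - \frac{139}{542 - 1628} = \frac{3354}{-8 - 114} - \frac{139}{-1086} = \frac{3354}{-122} - - \frac{139}{1086} = 3354 \left(- \frac{1}{122}\right) + \frac{139}{1086} = - \frac{1677}{61} + \frac{139}{1086} = - \frac{1812743}{66246}$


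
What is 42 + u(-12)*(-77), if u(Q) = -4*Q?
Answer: -3654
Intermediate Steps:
42 + u(-12)*(-77) = 42 - 4*(-12)*(-77) = 42 + 48*(-77) = 42 - 3696 = -3654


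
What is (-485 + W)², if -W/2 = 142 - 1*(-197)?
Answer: 1352569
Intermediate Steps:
W = -678 (W = -2*(142 - 1*(-197)) = -2*(142 + 197) = -2*339 = -678)
(-485 + W)² = (-485 - 678)² = (-1163)² = 1352569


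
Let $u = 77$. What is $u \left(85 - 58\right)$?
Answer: $2079$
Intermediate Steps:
$u \left(85 - 58\right) = 77 \left(85 - 58\right) = 77 \cdot 27 = 2079$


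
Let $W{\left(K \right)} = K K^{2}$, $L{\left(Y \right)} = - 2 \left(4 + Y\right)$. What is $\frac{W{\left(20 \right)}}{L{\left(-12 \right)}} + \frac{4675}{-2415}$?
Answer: $\frac{240565}{483} \approx 498.06$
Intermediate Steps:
$L{\left(Y \right)} = -8 - 2 Y$
$W{\left(K \right)} = K^{3}$
$\frac{W{\left(20 \right)}}{L{\left(-12 \right)}} + \frac{4675}{-2415} = \frac{20^{3}}{-8 - -24} + \frac{4675}{-2415} = \frac{8000}{-8 + 24} + 4675 \left(- \frac{1}{2415}\right) = \frac{8000}{16} - \frac{935}{483} = 8000 \cdot \frac{1}{16} - \frac{935}{483} = 500 - \frac{935}{483} = \frac{240565}{483}$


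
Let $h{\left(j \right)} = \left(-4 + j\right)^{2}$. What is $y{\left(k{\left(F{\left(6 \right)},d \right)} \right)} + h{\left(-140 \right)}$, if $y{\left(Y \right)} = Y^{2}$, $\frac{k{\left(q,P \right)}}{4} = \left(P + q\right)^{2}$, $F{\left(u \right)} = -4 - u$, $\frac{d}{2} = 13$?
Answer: $1069312$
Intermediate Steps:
$d = 26$ ($d = 2 \cdot 13 = 26$)
$k{\left(q,P \right)} = 4 \left(P + q\right)^{2}$
$y{\left(k{\left(F{\left(6 \right)},d \right)} \right)} + h{\left(-140 \right)} = \left(4 \left(26 - 10\right)^{2}\right)^{2} + \left(-4 - 140\right)^{2} = \left(4 \left(26 - 10\right)^{2}\right)^{2} + \left(-144\right)^{2} = \left(4 \left(26 - 10\right)^{2}\right)^{2} + 20736 = \left(4 \cdot 16^{2}\right)^{2} + 20736 = \left(4 \cdot 256\right)^{2} + 20736 = 1024^{2} + 20736 = 1048576 + 20736 = 1069312$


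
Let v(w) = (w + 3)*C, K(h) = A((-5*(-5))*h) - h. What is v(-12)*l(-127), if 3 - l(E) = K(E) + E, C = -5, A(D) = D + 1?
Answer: 142965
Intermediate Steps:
A(D) = 1 + D
K(h) = 1 + 24*h (K(h) = (1 + (-5*(-5))*h) - h = (1 + 25*h) - h = 1 + 24*h)
l(E) = 2 - 25*E (l(E) = 3 - ((1 + 24*E) + E) = 3 - (1 + 25*E) = 3 + (-1 - 25*E) = 2 - 25*E)
v(w) = -15 - 5*w (v(w) = (w + 3)*(-5) = (3 + w)*(-5) = -15 - 5*w)
v(-12)*l(-127) = (-15 - 5*(-12))*(2 - 25*(-127)) = (-15 + 60)*(2 + 3175) = 45*3177 = 142965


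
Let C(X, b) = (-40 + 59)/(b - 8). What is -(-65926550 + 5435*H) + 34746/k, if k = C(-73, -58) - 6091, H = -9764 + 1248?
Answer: 45111629002014/402025 ≈ 1.1221e+8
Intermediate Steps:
C(X, b) = 19/(-8 + b)
H = -8516
k = -402025/66 (k = 19/(-8 - 58) - 6091 = 19/(-66) - 6091 = 19*(-1/66) - 6091 = -19/66 - 6091 = -402025/66 ≈ -6091.3)
-(-65926550 + 5435*H) + 34746/k = -5435/(1/(-12130 - 8516)) + 34746/(-402025/66) = -5435/(1/(-20646)) + 34746*(-66/402025) = -5435/(-1/20646) - 2293236/402025 = -5435*(-20646) - 2293236/402025 = 112211010 - 2293236/402025 = 45111629002014/402025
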